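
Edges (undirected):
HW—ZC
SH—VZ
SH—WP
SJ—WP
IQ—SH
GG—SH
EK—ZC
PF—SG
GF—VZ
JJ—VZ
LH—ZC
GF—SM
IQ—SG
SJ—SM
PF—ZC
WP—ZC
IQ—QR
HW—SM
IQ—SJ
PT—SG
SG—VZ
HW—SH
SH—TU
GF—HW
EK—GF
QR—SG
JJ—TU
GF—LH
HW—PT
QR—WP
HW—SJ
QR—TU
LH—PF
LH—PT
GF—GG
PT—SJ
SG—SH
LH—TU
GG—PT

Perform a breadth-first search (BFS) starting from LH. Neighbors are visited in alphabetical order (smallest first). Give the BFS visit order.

Visit LH; enqueue GF, PF, PT, TU, ZC → queue [GF, PF, PT, TU, ZC]
Visit GF; enqueue EK, GG, HW, SM, VZ → queue [PF, PT, TU, ZC, EK, GG, HW, SM, VZ]
Visit PF; enqueue SG → queue [PT, TU, ZC, EK, GG, HW, SM, VZ, SG]
Visit PT; enqueue SJ → queue [TU, ZC, EK, GG, HW, SM, VZ, SG, SJ]
Visit TU; enqueue JJ, QR, SH → queue [ZC, EK, GG, HW, SM, VZ, SG, SJ, JJ, QR, SH]
Visit ZC; enqueue WP → queue [EK, GG, HW, SM, VZ, SG, SJ, JJ, QR, SH, WP]
Visit EK → queue [GG, HW, SM, VZ, SG, SJ, JJ, QR, SH, WP]
Visit GG → queue [HW, SM, VZ, SG, SJ, JJ, QR, SH, WP]
Visit HW → queue [SM, VZ, SG, SJ, JJ, QR, SH, WP]
Visit SM → queue [VZ, SG, SJ, JJ, QR, SH, WP]
Visit VZ → queue [SG, SJ, JJ, QR, SH, WP]
Visit SG; enqueue IQ → queue [SJ, JJ, QR, SH, WP, IQ]
Visit SJ → queue [JJ, QR, SH, WP, IQ]
Visit JJ → queue [QR, SH, WP, IQ]
Visit QR → queue [SH, WP, IQ]
Visit SH → queue [WP, IQ]
Visit WP → queue [IQ]
Visit IQ → queue []

LH, GF, PF, PT, TU, ZC, EK, GG, HW, SM, VZ, SG, SJ, JJ, QR, SH, WP, IQ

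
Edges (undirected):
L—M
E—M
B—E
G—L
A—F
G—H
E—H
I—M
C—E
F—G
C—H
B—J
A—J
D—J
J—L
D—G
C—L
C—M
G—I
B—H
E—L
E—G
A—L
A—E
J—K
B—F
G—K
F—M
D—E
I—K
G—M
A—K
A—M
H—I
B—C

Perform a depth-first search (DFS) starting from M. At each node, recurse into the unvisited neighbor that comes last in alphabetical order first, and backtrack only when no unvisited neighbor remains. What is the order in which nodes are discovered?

Visit M
M → L
L → J
J → K
K → I
I → H
H → G
G → F
F → B
B → E
E → D
E → C
E → A

M, L, J, K, I, H, G, F, B, E, D, C, A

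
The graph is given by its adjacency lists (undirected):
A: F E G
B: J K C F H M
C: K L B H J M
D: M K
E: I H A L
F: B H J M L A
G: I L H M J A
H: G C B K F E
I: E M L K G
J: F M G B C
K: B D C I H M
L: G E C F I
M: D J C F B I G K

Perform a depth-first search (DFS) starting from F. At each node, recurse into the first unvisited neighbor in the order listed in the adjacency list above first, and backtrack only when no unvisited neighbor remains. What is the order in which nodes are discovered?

Visit F
F → B
B → J
J → M
M → D
D → K
K → C
C → L
L → G
G → I
I → E
E → H
E → A

F → B → J → M → D → K → C → L → G → I → E → H → A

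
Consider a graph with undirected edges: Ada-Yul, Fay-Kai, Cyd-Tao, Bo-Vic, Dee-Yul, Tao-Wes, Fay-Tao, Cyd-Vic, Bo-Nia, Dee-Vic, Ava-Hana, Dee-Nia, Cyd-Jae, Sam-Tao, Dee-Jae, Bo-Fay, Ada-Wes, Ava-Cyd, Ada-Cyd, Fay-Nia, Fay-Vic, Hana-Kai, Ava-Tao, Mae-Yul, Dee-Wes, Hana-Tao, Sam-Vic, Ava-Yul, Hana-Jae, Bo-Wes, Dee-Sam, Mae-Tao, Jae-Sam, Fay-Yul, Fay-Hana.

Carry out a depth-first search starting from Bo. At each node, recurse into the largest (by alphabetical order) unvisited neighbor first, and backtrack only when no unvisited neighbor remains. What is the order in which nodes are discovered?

Bo, Wes, Tao, Sam, Vic, Fay, Yul, Mae, Dee, Nia, Jae, Hana, Kai, Ava, Cyd, Ada

Visit Bo
Bo → Wes
Wes → Tao
Tao → Sam
Sam → Vic
Vic → Fay
Fay → Yul
Yul → Mae
Yul → Dee
Dee → Nia
Dee → Jae
Jae → Hana
Hana → Kai
Hana → Ava
Ava → Cyd
Cyd → Ada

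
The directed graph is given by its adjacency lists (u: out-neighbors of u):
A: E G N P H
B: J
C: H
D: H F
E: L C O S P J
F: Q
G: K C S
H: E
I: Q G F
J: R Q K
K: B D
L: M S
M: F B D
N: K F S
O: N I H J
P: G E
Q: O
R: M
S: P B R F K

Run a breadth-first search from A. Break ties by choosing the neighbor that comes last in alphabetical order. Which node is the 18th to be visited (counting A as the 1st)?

Visit A; enqueue P, N, H, G, E → queue [P, N, H, G, E]
Visit P → queue [N, H, G, E]
Visit N; enqueue S, K, F → queue [H, G, E, S, K, F]
Visit H → queue [G, E, S, K, F]
Visit G; enqueue C → queue [E, S, K, F, C]
Visit E; enqueue O, L, J → queue [S, K, F, C, O, L, J]
Visit S; enqueue R, B → queue [K, F, C, O, L, J, R, B]
Visit K; enqueue D → queue [F, C, O, L, J, R, B, D]
Visit F; enqueue Q → queue [C, O, L, J, R, B, D, Q]
Visit C → queue [O, L, J, R, B, D, Q]
Visit O; enqueue I → queue [L, J, R, B, D, Q, I]
Visit L; enqueue M → queue [J, R, B, D, Q, I, M]
Visit J → queue [R, B, D, Q, I, M]
Visit R → queue [B, D, Q, I, M]
Visit B → queue [D, Q, I, M]
Visit D → queue [Q, I, M]
Visit Q → queue [I, M]
Visit I → queue [M]
Visit M → queue []

Visit order: A, P, N, H, G, E, S, K, F, C, O, L, J, R, B, D, Q, I, M

I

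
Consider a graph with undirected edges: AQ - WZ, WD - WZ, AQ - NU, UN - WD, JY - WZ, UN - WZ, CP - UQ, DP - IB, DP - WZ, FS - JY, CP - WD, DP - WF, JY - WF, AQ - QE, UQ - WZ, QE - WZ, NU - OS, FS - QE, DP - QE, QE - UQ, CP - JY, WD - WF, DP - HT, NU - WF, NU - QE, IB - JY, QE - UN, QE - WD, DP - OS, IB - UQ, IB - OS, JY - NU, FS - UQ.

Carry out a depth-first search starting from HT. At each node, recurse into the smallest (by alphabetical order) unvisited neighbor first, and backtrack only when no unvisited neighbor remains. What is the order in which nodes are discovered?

HT -> DP -> IB -> JY -> CP -> UQ -> FS -> QE -> AQ -> NU -> OS -> WF -> WD -> UN -> WZ

Visit HT
HT → DP
DP → IB
IB → JY
JY → CP
CP → UQ
UQ → FS
FS → QE
QE → AQ
AQ → NU
NU → OS
NU → WF
WF → WD
WD → UN
UN → WZ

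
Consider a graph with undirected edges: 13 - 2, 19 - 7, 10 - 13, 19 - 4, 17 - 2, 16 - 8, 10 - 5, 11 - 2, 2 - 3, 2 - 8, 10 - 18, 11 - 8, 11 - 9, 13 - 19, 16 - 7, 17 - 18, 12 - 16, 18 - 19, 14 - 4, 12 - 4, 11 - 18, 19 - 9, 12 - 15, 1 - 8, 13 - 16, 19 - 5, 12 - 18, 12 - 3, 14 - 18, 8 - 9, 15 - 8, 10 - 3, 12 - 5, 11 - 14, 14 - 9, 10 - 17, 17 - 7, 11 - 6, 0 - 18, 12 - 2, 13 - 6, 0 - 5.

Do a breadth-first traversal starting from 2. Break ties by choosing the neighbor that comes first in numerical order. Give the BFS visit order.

2, 3, 8, 11, 12, 13, 17, 10, 1, 9, 15, 16, 6, 14, 18, 4, 5, 19, 7, 0

Visit 2; enqueue 3, 8, 11, 12, 13, 17 → queue [3, 8, 11, 12, 13, 17]
Visit 3; enqueue 10 → queue [8, 11, 12, 13, 17, 10]
Visit 8; enqueue 1, 9, 15, 16 → queue [11, 12, 13, 17, 10, 1, 9, 15, 16]
Visit 11; enqueue 6, 14, 18 → queue [12, 13, 17, 10, 1, 9, 15, 16, 6, 14, 18]
Visit 12; enqueue 4, 5 → queue [13, 17, 10, 1, 9, 15, 16, 6, 14, 18, 4, 5]
Visit 13; enqueue 19 → queue [17, 10, 1, 9, 15, 16, 6, 14, 18, 4, 5, 19]
Visit 17; enqueue 7 → queue [10, 1, 9, 15, 16, 6, 14, 18, 4, 5, 19, 7]
Visit 10 → queue [1, 9, 15, 16, 6, 14, 18, 4, 5, 19, 7]
Visit 1 → queue [9, 15, 16, 6, 14, 18, 4, 5, 19, 7]
Visit 9 → queue [15, 16, 6, 14, 18, 4, 5, 19, 7]
Visit 15 → queue [16, 6, 14, 18, 4, 5, 19, 7]
Visit 16 → queue [6, 14, 18, 4, 5, 19, 7]
Visit 6 → queue [14, 18, 4, 5, 19, 7]
Visit 14 → queue [18, 4, 5, 19, 7]
Visit 18; enqueue 0 → queue [4, 5, 19, 7, 0]
Visit 4 → queue [5, 19, 7, 0]
Visit 5 → queue [19, 7, 0]
Visit 19 → queue [7, 0]
Visit 7 → queue [0]
Visit 0 → queue []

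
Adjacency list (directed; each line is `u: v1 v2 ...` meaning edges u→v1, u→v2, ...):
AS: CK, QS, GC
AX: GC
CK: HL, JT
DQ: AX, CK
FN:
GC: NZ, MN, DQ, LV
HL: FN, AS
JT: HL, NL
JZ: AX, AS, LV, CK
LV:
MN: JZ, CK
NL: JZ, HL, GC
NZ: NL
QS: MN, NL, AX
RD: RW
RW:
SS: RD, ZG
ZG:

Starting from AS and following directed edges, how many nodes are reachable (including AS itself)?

BFS from AS visits: AS, CK, QS, GC, HL, JT, MN, NL, AX, NZ, DQ, LV, FN, JZ
Reachable nodes: 14 of 18 total.

14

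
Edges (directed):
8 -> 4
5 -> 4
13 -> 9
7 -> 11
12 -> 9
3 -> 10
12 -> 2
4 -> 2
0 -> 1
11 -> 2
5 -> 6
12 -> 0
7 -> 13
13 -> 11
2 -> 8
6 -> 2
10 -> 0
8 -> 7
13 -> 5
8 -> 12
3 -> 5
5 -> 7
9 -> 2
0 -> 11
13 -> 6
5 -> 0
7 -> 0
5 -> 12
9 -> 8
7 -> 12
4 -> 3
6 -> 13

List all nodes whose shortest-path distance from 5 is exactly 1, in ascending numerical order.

0, 4, 6, 7, 12

Level 0: 5
Level 1: 0, 4, 6, 7, 12
Level 2: 1, 2, 3, 9, 11, 13
Level 3: 8, 10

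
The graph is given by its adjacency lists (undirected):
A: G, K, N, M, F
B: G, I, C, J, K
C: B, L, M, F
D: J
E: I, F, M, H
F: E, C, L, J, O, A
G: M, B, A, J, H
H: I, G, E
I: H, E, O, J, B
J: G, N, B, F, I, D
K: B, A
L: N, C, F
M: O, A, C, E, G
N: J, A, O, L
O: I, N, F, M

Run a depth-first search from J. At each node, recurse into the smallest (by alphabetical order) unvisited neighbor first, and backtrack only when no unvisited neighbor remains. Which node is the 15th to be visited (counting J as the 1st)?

D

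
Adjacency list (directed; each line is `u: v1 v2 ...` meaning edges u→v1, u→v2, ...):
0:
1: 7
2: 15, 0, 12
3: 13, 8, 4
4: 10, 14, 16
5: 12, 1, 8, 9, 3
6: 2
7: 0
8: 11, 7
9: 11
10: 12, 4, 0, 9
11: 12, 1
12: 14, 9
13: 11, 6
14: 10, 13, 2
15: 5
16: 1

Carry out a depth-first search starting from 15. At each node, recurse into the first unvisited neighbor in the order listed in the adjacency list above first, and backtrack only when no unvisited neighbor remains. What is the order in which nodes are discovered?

Visit 15
15 → 5
5 → 12
12 → 14
14 → 10
10 → 4
4 → 16
16 → 1
1 → 7
7 → 0
10 → 9
9 → 11
14 → 13
13 → 6
6 → 2
5 → 8
5 → 3

15, 5, 12, 14, 10, 4, 16, 1, 7, 0, 9, 11, 13, 6, 2, 8, 3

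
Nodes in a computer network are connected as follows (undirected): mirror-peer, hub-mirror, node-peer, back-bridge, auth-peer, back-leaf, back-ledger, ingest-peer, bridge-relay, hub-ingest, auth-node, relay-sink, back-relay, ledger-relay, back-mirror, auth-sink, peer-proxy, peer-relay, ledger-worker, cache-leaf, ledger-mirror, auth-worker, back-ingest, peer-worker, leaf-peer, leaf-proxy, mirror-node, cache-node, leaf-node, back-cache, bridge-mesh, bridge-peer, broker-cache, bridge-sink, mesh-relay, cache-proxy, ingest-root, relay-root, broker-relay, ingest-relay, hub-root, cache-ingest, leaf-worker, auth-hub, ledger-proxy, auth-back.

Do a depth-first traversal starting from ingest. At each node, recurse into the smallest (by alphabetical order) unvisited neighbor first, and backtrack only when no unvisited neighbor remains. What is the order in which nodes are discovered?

ingest -> back -> auth -> hub -> mirror -> ledger -> proxy -> cache -> broker -> relay -> bridge -> mesh -> peer -> leaf -> node -> worker -> sink -> root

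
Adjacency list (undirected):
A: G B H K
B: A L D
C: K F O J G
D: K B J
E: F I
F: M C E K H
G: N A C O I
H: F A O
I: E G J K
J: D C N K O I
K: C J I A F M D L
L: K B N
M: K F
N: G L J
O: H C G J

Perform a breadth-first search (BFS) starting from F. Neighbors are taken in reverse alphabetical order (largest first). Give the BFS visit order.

Visit F; enqueue M, K, H, E, C → queue [M, K, H, E, C]
Visit M → queue [K, H, E, C]
Visit K; enqueue L, J, I, D, A → queue [H, E, C, L, J, I, D, A]
Visit H; enqueue O → queue [E, C, L, J, I, D, A, O]
Visit E → queue [C, L, J, I, D, A, O]
Visit C; enqueue G → queue [L, J, I, D, A, O, G]
Visit L; enqueue N, B → queue [J, I, D, A, O, G, N, B]
Visit J → queue [I, D, A, O, G, N, B]
Visit I → queue [D, A, O, G, N, B]
Visit D → queue [A, O, G, N, B]
Visit A → queue [O, G, N, B]
Visit O → queue [G, N, B]
Visit G → queue [N, B]
Visit N → queue [B]
Visit B → queue []

F, M, K, H, E, C, L, J, I, D, A, O, G, N, B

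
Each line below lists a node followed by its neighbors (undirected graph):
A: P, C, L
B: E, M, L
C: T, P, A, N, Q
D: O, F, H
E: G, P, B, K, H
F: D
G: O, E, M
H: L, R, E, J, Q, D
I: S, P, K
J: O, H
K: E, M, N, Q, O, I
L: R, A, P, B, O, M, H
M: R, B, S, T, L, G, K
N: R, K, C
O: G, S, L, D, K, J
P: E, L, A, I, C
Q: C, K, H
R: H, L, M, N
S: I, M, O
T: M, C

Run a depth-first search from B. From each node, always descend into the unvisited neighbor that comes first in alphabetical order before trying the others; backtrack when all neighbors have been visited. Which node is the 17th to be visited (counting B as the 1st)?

Visit B
B → E
E → G
G → M
M → K
K → I
I → P
P → A
A → C
C → N
N → R
R → H
H → D
D → F
D → O
O → J
O → L
O → S
H → Q
C → T

Visit order: B, E, G, M, K, I, P, A, C, N, R, H, D, F, O, J, L, S, Q, T

L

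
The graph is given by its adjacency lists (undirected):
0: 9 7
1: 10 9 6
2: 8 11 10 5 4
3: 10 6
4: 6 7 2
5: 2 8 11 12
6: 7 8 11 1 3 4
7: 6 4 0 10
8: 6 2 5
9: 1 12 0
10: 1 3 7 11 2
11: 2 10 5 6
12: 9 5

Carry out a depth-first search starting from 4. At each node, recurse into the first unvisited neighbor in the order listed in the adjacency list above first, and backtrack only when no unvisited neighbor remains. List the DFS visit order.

4 → 6 → 7 → 0 → 9 → 1 → 10 → 3 → 11 → 2 → 8 → 5 → 12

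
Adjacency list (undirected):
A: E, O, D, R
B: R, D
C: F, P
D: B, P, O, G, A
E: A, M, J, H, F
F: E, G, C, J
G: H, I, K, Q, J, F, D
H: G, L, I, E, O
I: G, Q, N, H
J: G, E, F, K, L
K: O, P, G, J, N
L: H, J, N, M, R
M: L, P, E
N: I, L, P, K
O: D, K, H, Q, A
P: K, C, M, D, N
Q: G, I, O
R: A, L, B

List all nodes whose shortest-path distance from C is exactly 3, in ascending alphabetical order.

A, B, H, I, L, O, Q

Level 0: C
Level 1: F, P
Level 2: D, E, G, J, K, M, N
Level 3: A, B, H, I, L, O, Q
Level 4: R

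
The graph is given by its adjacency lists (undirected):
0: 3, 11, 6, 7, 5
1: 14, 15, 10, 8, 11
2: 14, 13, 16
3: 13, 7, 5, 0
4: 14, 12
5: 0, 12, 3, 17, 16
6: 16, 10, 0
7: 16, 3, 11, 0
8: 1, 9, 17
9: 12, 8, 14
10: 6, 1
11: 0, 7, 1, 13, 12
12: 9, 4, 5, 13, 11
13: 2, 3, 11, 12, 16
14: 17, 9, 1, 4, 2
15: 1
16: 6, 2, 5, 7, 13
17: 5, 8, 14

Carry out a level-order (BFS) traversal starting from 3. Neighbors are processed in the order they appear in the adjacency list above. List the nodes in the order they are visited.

3 -> 13 -> 7 -> 5 -> 0 -> 2 -> 11 -> 12 -> 16 -> 17 -> 6 -> 14 -> 1 -> 9 -> 4 -> 8 -> 10 -> 15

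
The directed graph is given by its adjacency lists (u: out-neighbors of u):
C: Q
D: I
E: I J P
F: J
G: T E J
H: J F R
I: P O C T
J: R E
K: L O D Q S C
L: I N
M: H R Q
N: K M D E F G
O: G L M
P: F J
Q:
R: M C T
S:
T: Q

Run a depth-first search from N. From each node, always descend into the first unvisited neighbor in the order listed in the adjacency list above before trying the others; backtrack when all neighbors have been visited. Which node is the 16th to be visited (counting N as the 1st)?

G

Visit N
N → K
K → L
L → I
I → P
P → F
F → J
J → R
R → M
M → H
M → Q
R → C
R → T
J → E
I → O
O → G
K → D
K → S

Visit order: N, K, L, I, P, F, J, R, M, H, Q, C, T, E, O, G, D, S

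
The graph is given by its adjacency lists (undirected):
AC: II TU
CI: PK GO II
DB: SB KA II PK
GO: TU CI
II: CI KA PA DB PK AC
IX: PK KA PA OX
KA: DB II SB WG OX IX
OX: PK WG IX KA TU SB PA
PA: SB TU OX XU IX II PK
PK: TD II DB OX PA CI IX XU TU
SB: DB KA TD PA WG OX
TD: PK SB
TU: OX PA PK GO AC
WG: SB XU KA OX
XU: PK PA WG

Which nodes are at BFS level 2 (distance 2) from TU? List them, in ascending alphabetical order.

CI, DB, II, IX, KA, SB, TD, WG, XU

Level 0: TU
Level 1: AC, GO, OX, PA, PK
Level 2: CI, DB, II, IX, KA, SB, TD, WG, XU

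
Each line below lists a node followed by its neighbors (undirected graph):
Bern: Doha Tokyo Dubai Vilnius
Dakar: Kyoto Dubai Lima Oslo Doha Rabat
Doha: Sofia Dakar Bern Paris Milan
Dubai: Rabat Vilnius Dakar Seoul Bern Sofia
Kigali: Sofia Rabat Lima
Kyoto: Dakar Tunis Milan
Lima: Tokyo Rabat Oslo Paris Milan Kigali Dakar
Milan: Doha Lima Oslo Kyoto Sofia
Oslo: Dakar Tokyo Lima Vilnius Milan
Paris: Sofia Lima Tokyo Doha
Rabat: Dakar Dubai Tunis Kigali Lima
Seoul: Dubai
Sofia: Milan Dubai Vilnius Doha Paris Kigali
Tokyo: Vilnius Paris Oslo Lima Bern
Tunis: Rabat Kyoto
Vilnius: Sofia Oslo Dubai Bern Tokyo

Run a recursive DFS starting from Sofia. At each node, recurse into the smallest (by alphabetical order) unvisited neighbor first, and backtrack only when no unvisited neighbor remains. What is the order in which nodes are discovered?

Sofia -> Doha -> Bern -> Dubai -> Dakar -> Kyoto -> Milan -> Lima -> Kigali -> Rabat -> Tunis -> Oslo -> Tokyo -> Paris -> Vilnius -> Seoul

Visit Sofia
Sofia → Doha
Doha → Bern
Bern → Dubai
Dubai → Dakar
Dakar → Kyoto
Kyoto → Milan
Milan → Lima
Lima → Kigali
Kigali → Rabat
Rabat → Tunis
Lima → Oslo
Oslo → Tokyo
Tokyo → Paris
Tokyo → Vilnius
Dubai → Seoul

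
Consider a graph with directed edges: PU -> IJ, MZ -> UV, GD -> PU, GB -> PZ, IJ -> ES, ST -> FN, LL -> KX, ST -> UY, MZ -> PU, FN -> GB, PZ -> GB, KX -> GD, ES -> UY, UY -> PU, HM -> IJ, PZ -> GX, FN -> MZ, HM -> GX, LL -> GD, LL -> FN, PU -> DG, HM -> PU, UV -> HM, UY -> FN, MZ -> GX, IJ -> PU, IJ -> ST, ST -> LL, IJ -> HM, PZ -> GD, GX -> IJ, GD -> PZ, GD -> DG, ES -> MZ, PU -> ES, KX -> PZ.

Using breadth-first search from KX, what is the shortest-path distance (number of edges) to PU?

2

Level 0: KX
Level 1: GD, PZ
Level 2: DG, GB, GX, PU
Level 3: ES, IJ
Level 4: HM, MZ, ST, UY
Level 5: FN, LL, UV
PU first appears at level 2.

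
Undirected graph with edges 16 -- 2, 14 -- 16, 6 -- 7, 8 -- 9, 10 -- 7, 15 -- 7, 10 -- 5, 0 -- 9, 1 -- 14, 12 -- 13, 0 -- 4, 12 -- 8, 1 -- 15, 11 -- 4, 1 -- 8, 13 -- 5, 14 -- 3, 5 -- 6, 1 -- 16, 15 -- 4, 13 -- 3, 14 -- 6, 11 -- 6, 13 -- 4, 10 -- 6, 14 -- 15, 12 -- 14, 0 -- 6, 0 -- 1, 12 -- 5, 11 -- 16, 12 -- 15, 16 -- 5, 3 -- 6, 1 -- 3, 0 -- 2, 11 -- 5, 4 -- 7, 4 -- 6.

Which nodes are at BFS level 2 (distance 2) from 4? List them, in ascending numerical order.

1, 2, 3, 5, 9, 10, 12, 14, 16

Level 0: 4
Level 1: 0, 6, 7, 11, 13, 15
Level 2: 1, 2, 3, 5, 9, 10, 12, 14, 16
Level 3: 8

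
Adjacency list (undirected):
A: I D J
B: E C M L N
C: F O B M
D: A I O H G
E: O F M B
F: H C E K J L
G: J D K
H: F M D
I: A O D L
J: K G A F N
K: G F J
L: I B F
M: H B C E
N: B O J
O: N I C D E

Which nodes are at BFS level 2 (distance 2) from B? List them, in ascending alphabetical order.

F, H, I, J, O

Level 0: B
Level 1: C, E, L, M, N
Level 2: F, H, I, J, O
Level 3: A, D, G, K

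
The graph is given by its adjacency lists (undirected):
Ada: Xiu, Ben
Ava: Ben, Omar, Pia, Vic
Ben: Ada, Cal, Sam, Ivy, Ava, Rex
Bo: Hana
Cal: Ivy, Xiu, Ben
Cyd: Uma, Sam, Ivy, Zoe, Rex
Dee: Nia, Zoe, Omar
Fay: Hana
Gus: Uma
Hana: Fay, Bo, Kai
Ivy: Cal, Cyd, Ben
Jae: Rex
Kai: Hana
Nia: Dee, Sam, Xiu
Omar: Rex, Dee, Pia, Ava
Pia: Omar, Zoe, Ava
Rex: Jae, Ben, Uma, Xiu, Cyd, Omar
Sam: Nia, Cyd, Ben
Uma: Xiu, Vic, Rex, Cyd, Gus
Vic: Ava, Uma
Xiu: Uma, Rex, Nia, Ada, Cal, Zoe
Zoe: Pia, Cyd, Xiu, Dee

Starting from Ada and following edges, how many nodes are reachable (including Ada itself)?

18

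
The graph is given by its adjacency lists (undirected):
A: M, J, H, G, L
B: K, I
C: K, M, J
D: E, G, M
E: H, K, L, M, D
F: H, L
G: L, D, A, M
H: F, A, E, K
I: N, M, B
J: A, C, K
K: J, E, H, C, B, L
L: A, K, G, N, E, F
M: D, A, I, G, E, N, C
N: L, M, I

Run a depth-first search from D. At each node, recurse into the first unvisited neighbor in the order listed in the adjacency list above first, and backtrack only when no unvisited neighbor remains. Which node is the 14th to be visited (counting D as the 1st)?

Visit D
D → E
E → H
H → F
F → L
L → A
A → M
M → I
I → N
I → B
B → K
K → J
J → C
M → G

Visit order: D, E, H, F, L, A, M, I, N, B, K, J, C, G

G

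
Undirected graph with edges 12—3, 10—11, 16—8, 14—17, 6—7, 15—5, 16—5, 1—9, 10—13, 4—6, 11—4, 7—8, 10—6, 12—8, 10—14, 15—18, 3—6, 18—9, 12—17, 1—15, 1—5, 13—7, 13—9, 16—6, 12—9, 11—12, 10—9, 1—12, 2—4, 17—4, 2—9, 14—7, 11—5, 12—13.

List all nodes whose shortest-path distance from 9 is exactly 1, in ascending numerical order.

Level 0: 9
Level 1: 1, 2, 10, 12, 13, 18
Level 2: 3, 4, 5, 6, 7, 8, 11, 14, 15, 17
Level 3: 16

1, 2, 10, 12, 13, 18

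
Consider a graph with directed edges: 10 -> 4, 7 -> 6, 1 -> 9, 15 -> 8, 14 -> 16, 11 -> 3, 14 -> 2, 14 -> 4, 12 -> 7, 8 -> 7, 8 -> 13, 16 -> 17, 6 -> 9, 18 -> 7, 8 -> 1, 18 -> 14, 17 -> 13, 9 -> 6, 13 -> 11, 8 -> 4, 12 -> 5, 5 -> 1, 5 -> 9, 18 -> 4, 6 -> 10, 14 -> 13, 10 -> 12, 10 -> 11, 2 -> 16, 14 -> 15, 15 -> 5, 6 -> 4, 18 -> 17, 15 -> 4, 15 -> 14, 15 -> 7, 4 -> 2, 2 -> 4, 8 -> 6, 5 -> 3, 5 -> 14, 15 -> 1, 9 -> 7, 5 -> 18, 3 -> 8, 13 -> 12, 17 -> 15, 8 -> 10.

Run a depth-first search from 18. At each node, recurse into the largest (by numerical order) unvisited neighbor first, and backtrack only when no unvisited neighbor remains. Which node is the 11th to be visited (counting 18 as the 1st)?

11

Visit 18
18 → 17
17 → 15
15 → 14
14 → 16
14 → 13
13 → 12
12 → 7
7 → 6
6 → 10
10 → 11
11 → 3
3 → 8
8 → 4
4 → 2
8 → 1
1 → 9
12 → 5

Visit order: 18, 17, 15, 14, 16, 13, 12, 7, 6, 10, 11, 3, 8, 4, 2, 1, 9, 5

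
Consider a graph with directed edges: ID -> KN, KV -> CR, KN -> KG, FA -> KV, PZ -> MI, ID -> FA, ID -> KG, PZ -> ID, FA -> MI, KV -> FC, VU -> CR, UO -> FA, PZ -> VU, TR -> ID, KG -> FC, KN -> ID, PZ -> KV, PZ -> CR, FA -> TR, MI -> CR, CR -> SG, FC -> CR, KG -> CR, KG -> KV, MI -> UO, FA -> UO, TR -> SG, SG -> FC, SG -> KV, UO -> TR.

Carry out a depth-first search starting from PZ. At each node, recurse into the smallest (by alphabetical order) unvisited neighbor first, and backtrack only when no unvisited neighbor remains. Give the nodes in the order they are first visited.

Visit PZ
PZ → CR
CR → SG
SG → FC
SG → KV
PZ → ID
ID → FA
FA → MI
MI → UO
UO → TR
ID → KG
ID → KN
PZ → VU

PZ → CR → SG → FC → KV → ID → FA → MI → UO → TR → KG → KN → VU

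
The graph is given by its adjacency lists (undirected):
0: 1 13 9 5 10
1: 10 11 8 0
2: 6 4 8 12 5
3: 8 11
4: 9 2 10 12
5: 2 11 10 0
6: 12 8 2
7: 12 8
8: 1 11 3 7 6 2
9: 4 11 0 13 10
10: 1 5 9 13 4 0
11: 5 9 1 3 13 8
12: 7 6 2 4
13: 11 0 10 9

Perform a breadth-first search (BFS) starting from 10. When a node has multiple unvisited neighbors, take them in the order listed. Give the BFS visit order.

Visit 10; enqueue 1, 5, 9, 13, 4, 0 → queue [1, 5, 9, 13, 4, 0]
Visit 1; enqueue 11, 8 → queue [5, 9, 13, 4, 0, 11, 8]
Visit 5; enqueue 2 → queue [9, 13, 4, 0, 11, 8, 2]
Visit 9 → queue [13, 4, 0, 11, 8, 2]
Visit 13 → queue [4, 0, 11, 8, 2]
Visit 4; enqueue 12 → queue [0, 11, 8, 2, 12]
Visit 0 → queue [11, 8, 2, 12]
Visit 11; enqueue 3 → queue [8, 2, 12, 3]
Visit 8; enqueue 7, 6 → queue [2, 12, 3, 7, 6]
Visit 2 → queue [12, 3, 7, 6]
Visit 12 → queue [3, 7, 6]
Visit 3 → queue [7, 6]
Visit 7 → queue [6]
Visit 6 → queue []

10 1 5 9 13 4 0 11 8 2 12 3 7 6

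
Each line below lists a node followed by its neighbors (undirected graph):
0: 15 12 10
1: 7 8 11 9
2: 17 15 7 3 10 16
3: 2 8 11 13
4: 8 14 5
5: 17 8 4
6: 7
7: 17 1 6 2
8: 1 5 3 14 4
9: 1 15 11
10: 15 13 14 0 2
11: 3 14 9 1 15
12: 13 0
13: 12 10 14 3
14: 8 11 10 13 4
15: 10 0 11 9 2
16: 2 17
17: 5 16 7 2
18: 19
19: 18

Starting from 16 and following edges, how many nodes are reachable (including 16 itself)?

BFS from 16 visits: 16, 2, 17, 3, 7, 10, 15, 5, 8, 11, 13, 1, 6, 0, 14, 9, 4, 12
Reachable nodes: 18 of 20 total.

18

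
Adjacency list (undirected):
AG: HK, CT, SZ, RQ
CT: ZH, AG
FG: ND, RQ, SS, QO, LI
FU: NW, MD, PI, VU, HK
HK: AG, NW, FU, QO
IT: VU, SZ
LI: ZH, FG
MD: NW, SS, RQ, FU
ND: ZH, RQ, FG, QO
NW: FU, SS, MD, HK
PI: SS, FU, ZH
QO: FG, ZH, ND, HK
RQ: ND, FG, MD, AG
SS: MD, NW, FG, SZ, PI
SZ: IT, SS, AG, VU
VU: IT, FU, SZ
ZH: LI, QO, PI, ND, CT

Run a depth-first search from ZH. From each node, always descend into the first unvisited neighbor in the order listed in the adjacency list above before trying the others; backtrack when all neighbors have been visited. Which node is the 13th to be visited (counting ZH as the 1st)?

Visit ZH
ZH → LI
LI → FG
FG → ND
ND → RQ
RQ → MD
MD → NW
NW → FU
FU → PI
PI → SS
SS → SZ
SZ → IT
IT → VU
SZ → AG
AG → HK
HK → QO
AG → CT

Visit order: ZH, LI, FG, ND, RQ, MD, NW, FU, PI, SS, SZ, IT, VU, AG, HK, QO, CT

VU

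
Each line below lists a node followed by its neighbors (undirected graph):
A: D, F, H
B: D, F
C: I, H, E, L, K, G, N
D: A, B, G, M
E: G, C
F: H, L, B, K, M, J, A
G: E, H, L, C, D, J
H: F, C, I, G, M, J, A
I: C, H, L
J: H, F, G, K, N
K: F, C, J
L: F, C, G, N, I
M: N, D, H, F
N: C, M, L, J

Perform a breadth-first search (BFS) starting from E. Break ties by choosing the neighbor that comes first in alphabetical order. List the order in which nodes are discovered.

Visit E; enqueue C, G → queue [C, G]
Visit C; enqueue H, I, K, L, N → queue [G, H, I, K, L, N]
Visit G; enqueue D, J → queue [H, I, K, L, N, D, J]
Visit H; enqueue A, F, M → queue [I, K, L, N, D, J, A, F, M]
Visit I → queue [K, L, N, D, J, A, F, M]
Visit K → queue [L, N, D, J, A, F, M]
Visit L → queue [N, D, J, A, F, M]
Visit N → queue [D, J, A, F, M]
Visit D; enqueue B → queue [J, A, F, M, B]
Visit J → queue [A, F, M, B]
Visit A → queue [F, M, B]
Visit F → queue [M, B]
Visit M → queue [B]
Visit B → queue []

E -> C -> G -> H -> I -> K -> L -> N -> D -> J -> A -> F -> M -> B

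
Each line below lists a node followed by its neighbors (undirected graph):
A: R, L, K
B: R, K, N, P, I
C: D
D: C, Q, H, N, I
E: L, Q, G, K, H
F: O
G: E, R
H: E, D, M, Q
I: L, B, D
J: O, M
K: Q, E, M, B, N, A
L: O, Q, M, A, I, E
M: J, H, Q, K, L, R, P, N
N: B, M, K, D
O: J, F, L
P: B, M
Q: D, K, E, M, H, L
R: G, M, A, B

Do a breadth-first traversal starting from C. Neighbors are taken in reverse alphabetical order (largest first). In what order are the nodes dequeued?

Visit C; enqueue D → queue [D]
Visit D; enqueue Q, N, I, H → queue [Q, N, I, H]
Visit Q; enqueue M, L, K, E → queue [N, I, H, M, L, K, E]
Visit N; enqueue B → queue [I, H, M, L, K, E, B]
Visit I → queue [H, M, L, K, E, B]
Visit H → queue [M, L, K, E, B]
Visit M; enqueue R, P, J → queue [L, K, E, B, R, P, J]
Visit L; enqueue O, A → queue [K, E, B, R, P, J, O, A]
Visit K → queue [E, B, R, P, J, O, A]
Visit E; enqueue G → queue [B, R, P, J, O, A, G]
Visit B → queue [R, P, J, O, A, G]
Visit R → queue [P, J, O, A, G]
Visit P → queue [J, O, A, G]
Visit J → queue [O, A, G]
Visit O; enqueue F → queue [A, G, F]
Visit A → queue [G, F]
Visit G → queue [F]
Visit F → queue []

C, D, Q, N, I, H, M, L, K, E, B, R, P, J, O, A, G, F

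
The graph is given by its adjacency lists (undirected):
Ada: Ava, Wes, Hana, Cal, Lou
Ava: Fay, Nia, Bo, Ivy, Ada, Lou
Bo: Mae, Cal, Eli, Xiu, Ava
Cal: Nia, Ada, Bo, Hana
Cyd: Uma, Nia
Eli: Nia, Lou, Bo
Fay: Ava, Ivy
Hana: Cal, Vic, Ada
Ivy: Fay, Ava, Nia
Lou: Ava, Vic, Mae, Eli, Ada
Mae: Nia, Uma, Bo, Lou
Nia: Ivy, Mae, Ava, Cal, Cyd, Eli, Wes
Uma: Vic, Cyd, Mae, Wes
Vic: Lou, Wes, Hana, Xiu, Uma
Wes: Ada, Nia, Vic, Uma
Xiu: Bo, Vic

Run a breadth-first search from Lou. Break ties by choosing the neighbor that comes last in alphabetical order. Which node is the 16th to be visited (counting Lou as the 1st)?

Cyd

Visit Lou; enqueue Vic, Mae, Eli, Ava, Ada → queue [Vic, Mae, Eli, Ava, Ada]
Visit Vic; enqueue Xiu, Wes, Uma, Hana → queue [Mae, Eli, Ava, Ada, Xiu, Wes, Uma, Hana]
Visit Mae; enqueue Nia, Bo → queue [Eli, Ava, Ada, Xiu, Wes, Uma, Hana, Nia, Bo]
Visit Eli → queue [Ava, Ada, Xiu, Wes, Uma, Hana, Nia, Bo]
Visit Ava; enqueue Ivy, Fay → queue [Ada, Xiu, Wes, Uma, Hana, Nia, Bo, Ivy, Fay]
Visit Ada; enqueue Cal → queue [Xiu, Wes, Uma, Hana, Nia, Bo, Ivy, Fay, Cal]
Visit Xiu → queue [Wes, Uma, Hana, Nia, Bo, Ivy, Fay, Cal]
Visit Wes → queue [Uma, Hana, Nia, Bo, Ivy, Fay, Cal]
Visit Uma; enqueue Cyd → queue [Hana, Nia, Bo, Ivy, Fay, Cal, Cyd]
Visit Hana → queue [Nia, Bo, Ivy, Fay, Cal, Cyd]
Visit Nia → queue [Bo, Ivy, Fay, Cal, Cyd]
Visit Bo → queue [Ivy, Fay, Cal, Cyd]
Visit Ivy → queue [Fay, Cal, Cyd]
Visit Fay → queue [Cal, Cyd]
Visit Cal → queue [Cyd]
Visit Cyd → queue []

Visit order: Lou, Vic, Mae, Eli, Ava, Ada, Xiu, Wes, Uma, Hana, Nia, Bo, Ivy, Fay, Cal, Cyd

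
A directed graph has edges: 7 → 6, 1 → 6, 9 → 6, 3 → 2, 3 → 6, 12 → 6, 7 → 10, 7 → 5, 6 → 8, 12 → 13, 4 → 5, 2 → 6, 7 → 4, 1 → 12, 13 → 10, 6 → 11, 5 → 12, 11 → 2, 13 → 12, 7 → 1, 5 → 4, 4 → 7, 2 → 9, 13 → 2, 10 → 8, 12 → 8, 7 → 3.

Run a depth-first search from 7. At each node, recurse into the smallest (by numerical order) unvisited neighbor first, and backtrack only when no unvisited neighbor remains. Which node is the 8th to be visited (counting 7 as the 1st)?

Visit 7
7 → 1
1 → 6
6 → 8
6 → 11
11 → 2
2 → 9
1 → 12
12 → 13
13 → 10
7 → 3
7 → 4
4 → 5

Visit order: 7, 1, 6, 8, 11, 2, 9, 12, 13, 10, 3, 4, 5

12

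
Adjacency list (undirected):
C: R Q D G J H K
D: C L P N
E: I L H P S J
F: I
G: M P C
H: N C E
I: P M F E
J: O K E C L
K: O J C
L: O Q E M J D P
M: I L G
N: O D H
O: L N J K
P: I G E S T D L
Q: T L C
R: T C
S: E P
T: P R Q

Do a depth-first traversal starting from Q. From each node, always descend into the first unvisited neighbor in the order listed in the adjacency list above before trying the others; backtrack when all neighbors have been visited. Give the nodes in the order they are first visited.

Q → T → P → I → M → L → O → N → D → C → R → G → J → K → E → H → S → F

Visit Q
Q → T
T → P
P → I
I → M
M → L
L → O
O → N
N → D
D → C
C → R
C → G
C → J
J → K
J → E
E → H
E → S
I → F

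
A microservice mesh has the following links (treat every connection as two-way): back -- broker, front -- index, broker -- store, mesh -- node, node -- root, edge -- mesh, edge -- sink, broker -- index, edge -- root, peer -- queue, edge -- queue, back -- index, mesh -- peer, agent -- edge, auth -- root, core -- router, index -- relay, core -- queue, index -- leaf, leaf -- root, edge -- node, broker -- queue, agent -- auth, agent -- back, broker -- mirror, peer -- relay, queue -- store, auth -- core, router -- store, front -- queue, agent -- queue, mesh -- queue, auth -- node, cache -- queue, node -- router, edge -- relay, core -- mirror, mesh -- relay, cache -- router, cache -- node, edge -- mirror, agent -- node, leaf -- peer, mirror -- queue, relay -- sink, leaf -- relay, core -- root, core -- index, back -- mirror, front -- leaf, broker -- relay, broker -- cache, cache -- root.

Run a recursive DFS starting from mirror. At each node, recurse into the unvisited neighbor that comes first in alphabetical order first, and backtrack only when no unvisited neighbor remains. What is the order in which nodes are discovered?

mirror -> back -> agent -> auth -> core -> index -> broker -> cache -> node -> edge -> mesh -> peer -> leaf -> front -> queue -> store -> router -> relay -> sink -> root

Visit mirror
mirror → back
back → agent
agent → auth
auth → core
core → index
index → broker
broker → cache
cache → node
node → edge
edge → mesh
mesh → peer
peer → leaf
leaf → front
front → queue
queue → store
store → router
leaf → relay
relay → sink
leaf → root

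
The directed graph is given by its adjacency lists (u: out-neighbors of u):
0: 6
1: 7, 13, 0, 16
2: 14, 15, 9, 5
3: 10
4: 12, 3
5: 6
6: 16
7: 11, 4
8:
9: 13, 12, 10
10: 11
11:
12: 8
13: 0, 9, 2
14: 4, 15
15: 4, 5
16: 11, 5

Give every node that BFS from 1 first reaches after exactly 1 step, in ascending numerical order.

Level 0: 1
Level 1: 0, 7, 13, 16
Level 2: 2, 4, 5, 6, 9, 11
Level 3: 3, 10, 12, 14, 15
Level 4: 8

0, 7, 13, 16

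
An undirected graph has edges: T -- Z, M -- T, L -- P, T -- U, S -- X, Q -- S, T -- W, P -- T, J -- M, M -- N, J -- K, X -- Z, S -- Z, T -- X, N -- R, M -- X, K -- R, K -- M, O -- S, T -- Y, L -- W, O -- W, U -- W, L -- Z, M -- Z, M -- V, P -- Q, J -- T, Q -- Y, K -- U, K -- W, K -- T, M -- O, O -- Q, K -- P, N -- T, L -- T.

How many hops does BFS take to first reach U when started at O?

2

Level 0: O
Level 1: M, Q, S, W
Level 2: J, K, L, N, P, T, U, V, X, Y, Z
Level 3: R
U first appears at level 2.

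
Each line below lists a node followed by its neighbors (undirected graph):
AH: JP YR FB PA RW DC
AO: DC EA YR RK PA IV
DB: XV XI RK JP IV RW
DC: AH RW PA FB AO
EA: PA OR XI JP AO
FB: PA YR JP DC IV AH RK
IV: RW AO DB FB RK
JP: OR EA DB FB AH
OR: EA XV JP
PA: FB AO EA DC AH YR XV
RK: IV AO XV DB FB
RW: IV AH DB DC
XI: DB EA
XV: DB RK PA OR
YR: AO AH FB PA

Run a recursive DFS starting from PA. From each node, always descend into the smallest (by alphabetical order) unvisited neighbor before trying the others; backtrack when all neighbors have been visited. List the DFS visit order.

PA, AH, DC, AO, EA, JP, DB, IV, FB, RK, XV, OR, YR, RW, XI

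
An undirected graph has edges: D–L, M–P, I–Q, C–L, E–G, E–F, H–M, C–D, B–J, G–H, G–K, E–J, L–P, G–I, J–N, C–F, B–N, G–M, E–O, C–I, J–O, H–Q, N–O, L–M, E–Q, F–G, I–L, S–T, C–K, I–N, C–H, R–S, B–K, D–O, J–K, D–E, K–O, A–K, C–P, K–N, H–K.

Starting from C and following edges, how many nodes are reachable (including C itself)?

BFS from C visits: C, P, L, K, I, H, F, D, M, O, N, J, G, B, A, Q, E
Reachable nodes: 17 of 20 total.

17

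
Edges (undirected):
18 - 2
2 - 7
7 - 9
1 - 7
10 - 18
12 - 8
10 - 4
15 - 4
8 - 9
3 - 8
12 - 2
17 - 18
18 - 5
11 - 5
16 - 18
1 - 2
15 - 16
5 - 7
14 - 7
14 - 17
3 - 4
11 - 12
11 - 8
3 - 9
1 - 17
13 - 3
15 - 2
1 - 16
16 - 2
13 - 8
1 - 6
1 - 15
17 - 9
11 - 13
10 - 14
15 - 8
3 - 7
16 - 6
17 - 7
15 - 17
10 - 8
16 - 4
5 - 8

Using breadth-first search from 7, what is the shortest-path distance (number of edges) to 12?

2

Level 0: 7
Level 1: 1, 2, 3, 5, 9, 14, 17
Level 2: 4, 6, 8, 10, 11, 12, 13, 15, 16, 18
12 first appears at level 2.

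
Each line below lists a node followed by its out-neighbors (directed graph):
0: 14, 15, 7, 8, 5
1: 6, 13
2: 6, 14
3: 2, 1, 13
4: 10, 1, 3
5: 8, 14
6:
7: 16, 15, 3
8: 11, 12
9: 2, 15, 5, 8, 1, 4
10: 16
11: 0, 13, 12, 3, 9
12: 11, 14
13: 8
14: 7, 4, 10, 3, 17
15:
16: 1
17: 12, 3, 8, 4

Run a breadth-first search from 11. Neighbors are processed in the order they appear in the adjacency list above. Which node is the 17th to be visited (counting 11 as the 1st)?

16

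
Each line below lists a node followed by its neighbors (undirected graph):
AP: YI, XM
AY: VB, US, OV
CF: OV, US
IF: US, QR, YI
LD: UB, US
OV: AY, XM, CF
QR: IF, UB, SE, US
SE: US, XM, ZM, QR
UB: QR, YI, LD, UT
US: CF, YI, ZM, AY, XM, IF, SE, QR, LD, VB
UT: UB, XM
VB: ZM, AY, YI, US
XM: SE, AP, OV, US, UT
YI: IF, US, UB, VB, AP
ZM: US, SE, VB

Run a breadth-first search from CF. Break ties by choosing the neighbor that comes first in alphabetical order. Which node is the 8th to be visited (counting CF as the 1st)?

Visit CF; enqueue OV, US → queue [OV, US]
Visit OV; enqueue AY, XM → queue [US, AY, XM]
Visit US; enqueue IF, LD, QR, SE, VB, YI, ZM → queue [AY, XM, IF, LD, QR, SE, VB, YI, ZM]
Visit AY → queue [XM, IF, LD, QR, SE, VB, YI, ZM]
Visit XM; enqueue AP, UT → queue [IF, LD, QR, SE, VB, YI, ZM, AP, UT]
Visit IF → queue [LD, QR, SE, VB, YI, ZM, AP, UT]
Visit LD; enqueue UB → queue [QR, SE, VB, YI, ZM, AP, UT, UB]
Visit QR → queue [SE, VB, YI, ZM, AP, UT, UB]
Visit SE → queue [VB, YI, ZM, AP, UT, UB]
Visit VB → queue [YI, ZM, AP, UT, UB]
Visit YI → queue [ZM, AP, UT, UB]
Visit ZM → queue [AP, UT, UB]
Visit AP → queue [UT, UB]
Visit UT → queue [UB]
Visit UB → queue []

Visit order: CF, OV, US, AY, XM, IF, LD, QR, SE, VB, YI, ZM, AP, UT, UB

QR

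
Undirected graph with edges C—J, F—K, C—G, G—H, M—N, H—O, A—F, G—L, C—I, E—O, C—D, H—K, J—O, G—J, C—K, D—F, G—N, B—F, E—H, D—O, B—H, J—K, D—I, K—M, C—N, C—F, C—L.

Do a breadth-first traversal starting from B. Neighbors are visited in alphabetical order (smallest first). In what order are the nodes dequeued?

B, F, H, A, C, D, K, E, G, O, I, J, L, N, M

Visit B; enqueue F, H → queue [F, H]
Visit F; enqueue A, C, D, K → queue [H, A, C, D, K]
Visit H; enqueue E, G, O → queue [A, C, D, K, E, G, O]
Visit A → queue [C, D, K, E, G, O]
Visit C; enqueue I, J, L, N → queue [D, K, E, G, O, I, J, L, N]
Visit D → queue [K, E, G, O, I, J, L, N]
Visit K; enqueue M → queue [E, G, O, I, J, L, N, M]
Visit E → queue [G, O, I, J, L, N, M]
Visit G → queue [O, I, J, L, N, M]
Visit O → queue [I, J, L, N, M]
Visit I → queue [J, L, N, M]
Visit J → queue [L, N, M]
Visit L → queue [N, M]
Visit N → queue [M]
Visit M → queue []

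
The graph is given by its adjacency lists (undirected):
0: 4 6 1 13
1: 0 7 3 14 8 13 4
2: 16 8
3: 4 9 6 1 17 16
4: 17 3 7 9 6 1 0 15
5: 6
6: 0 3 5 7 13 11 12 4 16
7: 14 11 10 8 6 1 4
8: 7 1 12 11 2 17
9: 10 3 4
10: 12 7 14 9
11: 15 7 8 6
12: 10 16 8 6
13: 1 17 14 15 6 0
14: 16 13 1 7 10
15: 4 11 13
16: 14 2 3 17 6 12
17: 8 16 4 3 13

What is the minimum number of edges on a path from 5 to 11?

Level 0: 5
Level 1: 6
Level 2: 0, 3, 4, 7, 11, 12, 13, 16
Level 3: 1, 2, 8, 9, 10, 14, 15, 17
11 first appears at level 2.

2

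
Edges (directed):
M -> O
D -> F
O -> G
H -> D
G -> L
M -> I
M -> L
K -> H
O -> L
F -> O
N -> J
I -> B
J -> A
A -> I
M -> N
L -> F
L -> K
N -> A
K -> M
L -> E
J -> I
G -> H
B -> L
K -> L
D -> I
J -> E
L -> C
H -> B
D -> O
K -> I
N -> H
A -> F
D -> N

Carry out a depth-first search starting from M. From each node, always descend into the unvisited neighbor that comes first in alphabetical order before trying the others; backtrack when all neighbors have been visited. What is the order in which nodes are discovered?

M I B L C E F O G H D N A J K

Visit M
M → I
I → B
B → L
L → C
L → E
L → F
F → O
O → G
G → H
H → D
D → N
N → A
N → J
L → K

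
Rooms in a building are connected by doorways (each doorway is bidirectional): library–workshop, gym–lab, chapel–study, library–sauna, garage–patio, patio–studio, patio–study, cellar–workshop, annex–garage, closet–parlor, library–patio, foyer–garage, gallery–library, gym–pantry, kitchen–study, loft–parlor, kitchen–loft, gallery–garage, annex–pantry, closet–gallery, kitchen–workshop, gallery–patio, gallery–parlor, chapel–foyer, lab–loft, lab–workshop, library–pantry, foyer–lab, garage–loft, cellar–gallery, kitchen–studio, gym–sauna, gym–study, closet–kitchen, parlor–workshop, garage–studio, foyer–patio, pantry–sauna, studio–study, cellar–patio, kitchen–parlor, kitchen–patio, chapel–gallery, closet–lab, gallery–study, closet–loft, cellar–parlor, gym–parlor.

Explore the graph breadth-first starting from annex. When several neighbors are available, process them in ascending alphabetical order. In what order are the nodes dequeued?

annex, garage, pantry, foyer, gallery, loft, patio, studio, gym, library, sauna, chapel, lab, cellar, closet, parlor, study, kitchen, workshop

Visit annex; enqueue garage, pantry → queue [garage, pantry]
Visit garage; enqueue foyer, gallery, loft, patio, studio → queue [pantry, foyer, gallery, loft, patio, studio]
Visit pantry; enqueue gym, library, sauna → queue [foyer, gallery, loft, patio, studio, gym, library, sauna]
Visit foyer; enqueue chapel, lab → queue [gallery, loft, patio, studio, gym, library, sauna, chapel, lab]
Visit gallery; enqueue cellar, closet, parlor, study → queue [loft, patio, studio, gym, library, sauna, chapel, lab, cellar, closet, parlor, study]
Visit loft; enqueue kitchen → queue [patio, studio, gym, library, sauna, chapel, lab, cellar, closet, parlor, study, kitchen]
Visit patio → queue [studio, gym, library, sauna, chapel, lab, cellar, closet, parlor, study, kitchen]
Visit studio → queue [gym, library, sauna, chapel, lab, cellar, closet, parlor, study, kitchen]
Visit gym → queue [library, sauna, chapel, lab, cellar, closet, parlor, study, kitchen]
Visit library; enqueue workshop → queue [sauna, chapel, lab, cellar, closet, parlor, study, kitchen, workshop]
Visit sauna → queue [chapel, lab, cellar, closet, parlor, study, kitchen, workshop]
Visit chapel → queue [lab, cellar, closet, parlor, study, kitchen, workshop]
Visit lab → queue [cellar, closet, parlor, study, kitchen, workshop]
Visit cellar → queue [closet, parlor, study, kitchen, workshop]
Visit closet → queue [parlor, study, kitchen, workshop]
Visit parlor → queue [study, kitchen, workshop]
Visit study → queue [kitchen, workshop]
Visit kitchen → queue [workshop]
Visit workshop → queue []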